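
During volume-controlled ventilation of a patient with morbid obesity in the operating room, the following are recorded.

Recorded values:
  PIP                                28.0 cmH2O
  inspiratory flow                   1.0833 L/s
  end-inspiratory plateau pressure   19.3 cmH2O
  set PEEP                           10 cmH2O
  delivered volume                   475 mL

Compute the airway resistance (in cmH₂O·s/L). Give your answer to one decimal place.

8.0

Raw = (PIP − Pplat) / flow = (28.0 − 19.3) / 1.0833 = 8.7 / 1.0833 = 8.031 cmH2O·s/L.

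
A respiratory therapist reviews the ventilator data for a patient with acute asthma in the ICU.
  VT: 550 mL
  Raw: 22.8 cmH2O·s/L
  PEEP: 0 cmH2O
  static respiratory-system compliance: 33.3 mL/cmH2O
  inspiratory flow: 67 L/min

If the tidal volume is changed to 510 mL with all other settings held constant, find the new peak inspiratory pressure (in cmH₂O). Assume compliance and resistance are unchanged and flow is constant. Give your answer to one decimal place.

40.8

Flow: 67 L/min ÷ 60 = 1.1167 L/s.
PIP = Vt/C + R·V̇ + PEEP (constant-flow equation of motion).
Only the elastic term changes: ΔPIP = ΔVt / C = (510 − 550) / 33.3 = -1.201 cmH2O.
Original PIP = 550/33.3 + 22.8×1.1167 + 0 = 41.977 cmH2O; new PIP = 41.977 + (-1.201) = 40.776 cmH2O.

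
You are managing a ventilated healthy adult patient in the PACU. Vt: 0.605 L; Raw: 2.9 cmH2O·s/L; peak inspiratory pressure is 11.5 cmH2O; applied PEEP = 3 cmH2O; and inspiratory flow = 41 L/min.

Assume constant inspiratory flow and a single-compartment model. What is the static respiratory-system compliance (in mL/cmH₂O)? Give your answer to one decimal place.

92.8

Flow: 41 L/min ÷ 60 = 0.6833 L/s.
Equation of motion (constant flow): PIP = Vt/C + R·V̇ + PEEP.
Vt/C = PIP − R·V̇ − PEEP = 11.5 − 2.9×0.6833 − 3 = 11.5 − 1.982 − 3 = 6.518 cmH2O.
C = Vt / 6.518 = 605 / 6.518 = 92.82 mL/cmH2O.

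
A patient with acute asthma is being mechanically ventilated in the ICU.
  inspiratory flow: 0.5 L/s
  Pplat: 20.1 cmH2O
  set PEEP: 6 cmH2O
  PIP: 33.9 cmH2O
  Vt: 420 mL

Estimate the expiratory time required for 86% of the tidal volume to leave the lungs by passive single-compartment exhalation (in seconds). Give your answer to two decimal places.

R = (PIP − Pplat)/V̇ = (33.9 − 20.1) / 0.5 = 13.8/0.5 = 27.6 cmH2O·s/L.
C = Vt/(Pplat − PEEP) = 420.0 / (20.1 − 6) = 420.0/14.1 = 29.787 mL/cmH2O.
τ = R × C = 27.6 × 0.02979 L/cmH2O = 0.8222 s.
t = −τ·ln(1 − 0.86) = −0.8222·ln(0.14) = 1.617 s.

1.62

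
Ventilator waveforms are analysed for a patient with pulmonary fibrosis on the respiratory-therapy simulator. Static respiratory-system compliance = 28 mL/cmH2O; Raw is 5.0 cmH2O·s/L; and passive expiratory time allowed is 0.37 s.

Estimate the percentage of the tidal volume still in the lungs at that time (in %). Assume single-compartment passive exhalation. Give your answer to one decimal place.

7.1

τ = R × C = 5.0 × 28 mL/cmH2O = 5.0 × 0.028 L/cmH2O = 0.14 s.
Passive exhalation: V(t)/V₀ = e^(−t/τ) = e^(−0.37/0.14) = 0.07116.
Fraction remaining = 0.07116 → 7.116%.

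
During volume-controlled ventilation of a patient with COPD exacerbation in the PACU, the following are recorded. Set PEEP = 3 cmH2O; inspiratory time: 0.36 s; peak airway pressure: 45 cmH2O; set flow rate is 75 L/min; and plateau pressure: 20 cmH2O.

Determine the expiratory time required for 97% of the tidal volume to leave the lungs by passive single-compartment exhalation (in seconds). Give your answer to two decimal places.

1.86

Flow: 75 L/min ÷ 60 = 1.25 L/s.
Vt = flow × Ti = 1.25 L/s × 0.36 s × 1000 mL/L = 450.0 mL.
R = (PIP − Pplat)/V̇ = (45 − 20) / 1.25 = 25.0/1.25 = 20.0 cmH2O·s/L.
C = Vt/(Pplat − PEEP) = 450.0 / (20 − 3) = 450.0/17.0 = 26.471 mL/cmH2O.
τ = R × C = 20.0 × 0.02647 L/cmH2O = 0.5294 s.
t = −τ·ln(1 − 0.97) = −0.5294·ln(0.03) = 1.856 s.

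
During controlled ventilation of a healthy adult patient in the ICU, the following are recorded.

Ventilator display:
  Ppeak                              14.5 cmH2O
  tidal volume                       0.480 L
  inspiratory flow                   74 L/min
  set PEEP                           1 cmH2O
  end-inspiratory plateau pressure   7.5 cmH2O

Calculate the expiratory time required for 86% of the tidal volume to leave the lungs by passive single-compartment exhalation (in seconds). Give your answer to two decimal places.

Flow: 74 L/min ÷ 60 = 1.2333 L/s.
R = (PIP − Pplat)/V̇ = (14.5 − 7.5) / 1.2333 = 7.0/1.2333 = 5.676 cmH2O·s/L.
C = Vt/(Pplat − PEEP) = 480.0 / (7.5 − 1) = 480.0/6.5 = 73.846 mL/cmH2O.
τ = R × C = 5.676 × 0.07385 L/cmH2O = 0.4192 s.
t = −τ·ln(1 − 0.86) = −0.4192·ln(0.14) = 0.8242 s.

0.82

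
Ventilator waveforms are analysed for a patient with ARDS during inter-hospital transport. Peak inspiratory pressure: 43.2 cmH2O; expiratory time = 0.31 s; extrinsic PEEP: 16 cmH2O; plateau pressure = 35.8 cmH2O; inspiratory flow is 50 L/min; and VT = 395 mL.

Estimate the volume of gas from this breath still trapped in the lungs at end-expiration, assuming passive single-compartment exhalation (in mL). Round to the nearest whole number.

69

Flow: 50 L/min ÷ 60 = 0.8333 L/s.
R = (PIP − Pplat)/V̇ = (43.2 − 35.8) / 0.8333 = 7.4/0.8333 = 8.88 cmH2O·s/L.
C = Vt/(Pplat − PEEP) = 395.0 / (35.8 − 16) = 395.0/19.8 = 19.949 mL/cmH2O.
τ = R × C = 8.88 × 0.01995 L/cmH2O = 0.1772 s.
Fraction remaining = e^(−Te/τ) = e^(−0.31/0.1772) = 0.1739.
Trapped volume = 395.0 × 0.1739 = 68.691 mL.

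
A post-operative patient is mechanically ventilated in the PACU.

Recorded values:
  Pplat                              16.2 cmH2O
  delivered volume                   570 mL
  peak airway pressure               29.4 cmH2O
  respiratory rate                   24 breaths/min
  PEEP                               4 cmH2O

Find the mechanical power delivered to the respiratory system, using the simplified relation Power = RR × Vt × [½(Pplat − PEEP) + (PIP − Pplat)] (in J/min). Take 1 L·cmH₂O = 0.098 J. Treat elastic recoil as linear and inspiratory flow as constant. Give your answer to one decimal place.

Per-breath work = Vt × [½(Pplat−PEEP) + (PIP−Pplat)] = 0.570 × [0.5×12.2 + 13.2] = 0.570 × 19.3 = 11.001 L·cmH2O.
Power = 24 × 11.001 = 264.02 L·cmH2O/min.
× 0.098 J/(L·cmH2O) → 25.874 J/min.

25.9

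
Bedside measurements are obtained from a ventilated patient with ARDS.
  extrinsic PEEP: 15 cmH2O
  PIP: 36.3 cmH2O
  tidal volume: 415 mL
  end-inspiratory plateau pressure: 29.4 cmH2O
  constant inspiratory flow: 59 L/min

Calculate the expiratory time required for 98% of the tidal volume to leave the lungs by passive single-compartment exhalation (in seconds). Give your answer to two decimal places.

0.79

Flow: 59 L/min ÷ 60 = 0.9833 L/s.
R = (PIP − Pplat)/V̇ = (36.3 − 29.4) / 0.9833 = 6.9/0.9833 = 7.017 cmH2O·s/L.
C = Vt/(Pplat − PEEP) = 415.0 / (29.4 − 15) = 415.0/14.4 = 28.819 mL/cmH2O.
τ = R × C = 7.017 × 0.02882 L/cmH2O = 0.2022 s.
t = −τ·ln(1 − 0.98) = −0.2022·ln(0.02) = 0.791 s.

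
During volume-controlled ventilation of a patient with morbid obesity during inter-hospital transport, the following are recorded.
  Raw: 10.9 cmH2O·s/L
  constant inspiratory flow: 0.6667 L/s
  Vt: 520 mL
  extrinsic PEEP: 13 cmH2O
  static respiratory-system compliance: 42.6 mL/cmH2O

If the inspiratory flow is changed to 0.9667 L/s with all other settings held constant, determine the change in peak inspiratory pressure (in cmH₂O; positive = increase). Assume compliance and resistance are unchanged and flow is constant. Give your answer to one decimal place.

PIP = Vt/C + R·V̇ + PEEP (constant-flow equation of motion).
Only the resistive term changes: ΔPIP = R × ΔV̇ = 10.9 × (0.9667 − 0.6667) = 10.9 × 0.3 = 3.27 cmH2O.

3.3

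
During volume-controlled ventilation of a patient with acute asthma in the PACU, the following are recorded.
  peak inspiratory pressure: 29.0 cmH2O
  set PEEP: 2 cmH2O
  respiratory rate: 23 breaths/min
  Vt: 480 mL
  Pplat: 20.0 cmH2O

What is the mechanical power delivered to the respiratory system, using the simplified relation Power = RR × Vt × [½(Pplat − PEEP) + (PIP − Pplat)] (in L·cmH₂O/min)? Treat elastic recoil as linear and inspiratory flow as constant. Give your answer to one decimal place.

198.7

Per-breath work = Vt × [½(Pplat−PEEP) + (PIP−Pplat)] = 0.480 × [0.5×18.0 + 9.0] = 0.480 × 18.0 = 8.64 L·cmH2O.
Power = 23 × 8.64 = 198.72 L·cmH2O/min.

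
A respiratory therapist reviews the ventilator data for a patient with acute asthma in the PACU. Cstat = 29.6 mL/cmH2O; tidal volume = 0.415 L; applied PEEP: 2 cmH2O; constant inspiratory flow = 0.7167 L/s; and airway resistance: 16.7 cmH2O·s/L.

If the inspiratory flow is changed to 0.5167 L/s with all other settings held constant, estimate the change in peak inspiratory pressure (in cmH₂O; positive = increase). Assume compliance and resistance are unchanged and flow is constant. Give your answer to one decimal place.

-3.3

PIP = Vt/C + R·V̇ + PEEP (constant-flow equation of motion).
Only the resistive term changes: ΔPIP = R × ΔV̇ = 16.7 × (0.5167 − 0.7167) = 16.7 × -0.2 = -3.34 cmH2O.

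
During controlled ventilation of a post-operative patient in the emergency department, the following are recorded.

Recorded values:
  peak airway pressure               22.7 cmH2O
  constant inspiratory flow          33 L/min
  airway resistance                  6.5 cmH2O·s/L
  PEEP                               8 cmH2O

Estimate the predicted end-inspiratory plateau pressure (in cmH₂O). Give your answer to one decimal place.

19.1

Flow: 33 L/min ÷ 60 = 0.55 L/s.
Pplat = PIP − Raw × flow = 22.7 − 6.5 × 0.55 = 22.7 − 3.575 = 19.125 cmH2O.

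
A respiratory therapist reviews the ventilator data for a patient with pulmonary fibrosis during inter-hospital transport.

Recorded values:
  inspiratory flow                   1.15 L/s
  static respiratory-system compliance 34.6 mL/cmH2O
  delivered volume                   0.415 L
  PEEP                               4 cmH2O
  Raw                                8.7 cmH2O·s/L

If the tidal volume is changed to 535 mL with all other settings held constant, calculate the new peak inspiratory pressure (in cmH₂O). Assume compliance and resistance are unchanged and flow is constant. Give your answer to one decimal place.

29.5

PIP = Vt/C + R·V̇ + PEEP (constant-flow equation of motion).
Only the elastic term changes: ΔPIP = ΔVt / C = (535 − 415) / 34.6 = 3.468 cmH2O.
Original PIP = 415/34.6 + 8.7×1.15 + 4 = 25.999 cmH2O; new PIP = 25.999 + (3.468) = 29.467 cmH2O.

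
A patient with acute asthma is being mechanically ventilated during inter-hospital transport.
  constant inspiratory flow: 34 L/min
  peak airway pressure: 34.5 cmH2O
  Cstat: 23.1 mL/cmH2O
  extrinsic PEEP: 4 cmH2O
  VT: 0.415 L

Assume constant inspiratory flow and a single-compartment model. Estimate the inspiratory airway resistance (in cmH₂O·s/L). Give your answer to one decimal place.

22.1

Flow: 34 L/min ÷ 60 = 0.5667 L/s.
Equation of motion (constant flow): PIP = Vt/C + R·V̇ + PEEP.
R·V̇ = PIP − Vt/C − PEEP = 34.5 − 415/23.1 − 4 = 34.5 − 17.965 − 4 = 12.535 cmH2O.
R = 12.535 / 0.5667 = 22.119 cmH2O·s/L.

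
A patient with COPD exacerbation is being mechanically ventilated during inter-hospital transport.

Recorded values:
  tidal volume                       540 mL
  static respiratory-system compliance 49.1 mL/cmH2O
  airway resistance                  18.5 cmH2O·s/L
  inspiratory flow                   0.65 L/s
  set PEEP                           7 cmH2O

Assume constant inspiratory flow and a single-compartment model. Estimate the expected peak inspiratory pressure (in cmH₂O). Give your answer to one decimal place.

Equation of motion (constant flow): PIP = Vt/C + R·V̇ + PEEP.
PIP = 540/49.1 + 18.5×0.65 + 7 = 10.998 + 12.025 + 7 = 30.023 cmH2O.

30.0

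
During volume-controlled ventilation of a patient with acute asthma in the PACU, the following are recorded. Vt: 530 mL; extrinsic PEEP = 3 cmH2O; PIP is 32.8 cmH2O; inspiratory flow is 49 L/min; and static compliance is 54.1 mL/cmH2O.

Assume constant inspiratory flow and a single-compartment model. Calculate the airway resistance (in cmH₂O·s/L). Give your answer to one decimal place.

Flow: 49 L/min ÷ 60 = 0.8167 L/s.
Equation of motion (constant flow): PIP = Vt/C + R·V̇ + PEEP.
R·V̇ = PIP − Vt/C − PEEP = 32.8 − 530/54.1 − 3 = 32.8 − 9.797 − 3 = 20.003 cmH2O.
R = 20.003 / 0.8167 = 24.492 cmH2O·s/L.

24.5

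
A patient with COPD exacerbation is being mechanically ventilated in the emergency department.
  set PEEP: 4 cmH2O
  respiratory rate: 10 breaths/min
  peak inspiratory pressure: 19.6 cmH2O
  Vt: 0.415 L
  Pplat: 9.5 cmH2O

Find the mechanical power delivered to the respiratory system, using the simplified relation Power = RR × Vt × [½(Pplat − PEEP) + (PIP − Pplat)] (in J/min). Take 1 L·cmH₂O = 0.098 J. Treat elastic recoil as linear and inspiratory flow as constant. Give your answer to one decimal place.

Per-breath work = Vt × [½(Pplat−PEEP) + (PIP−Pplat)] = 0.415 × [0.5×5.5 + 10.1] = 0.415 × 12.85 = 5.333 L·cmH2O.
Power = 10 × 5.333 = 53.33 L·cmH2O/min.
× 0.098 J/(L·cmH2O) → 5.226 J/min.

5.2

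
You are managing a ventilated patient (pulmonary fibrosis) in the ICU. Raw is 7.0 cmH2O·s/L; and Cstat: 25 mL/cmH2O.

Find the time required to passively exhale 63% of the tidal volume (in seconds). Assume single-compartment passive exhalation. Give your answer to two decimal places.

τ = R × C = 7.0 × 25 mL/cmH2O = 7.0 × 0.025 L/cmH2O = 0.175 s.
Exhaled fraction f = 1 − e^(−t/τ) → t = −τ·ln(1 − f) = −0.175·ln(0.37) = 0.174 s.

0.17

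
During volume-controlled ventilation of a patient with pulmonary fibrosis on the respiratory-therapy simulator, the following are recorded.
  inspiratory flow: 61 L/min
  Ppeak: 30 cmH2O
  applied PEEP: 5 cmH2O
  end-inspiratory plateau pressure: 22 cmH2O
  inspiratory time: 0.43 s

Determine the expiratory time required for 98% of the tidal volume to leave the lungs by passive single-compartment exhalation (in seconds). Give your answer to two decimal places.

Flow: 61 L/min ÷ 60 = 1.0167 L/s.
Vt = flow × Ti = 1.0167 L/s × 0.43 s × 1000 mL/L = 437.18 mL.
R = (PIP − Pplat)/V̇ = (30 − 22) / 1.0167 = 8.0/1.0167 = 7.869 cmH2O·s/L.
C = Vt/(Pplat − PEEP) = 437.18 / (22 − 5) = 437.18/17.0 = 25.716 mL/cmH2O.
τ = R × C = 7.869 × 0.02572 L/cmH2O = 0.2024 s.
t = −τ·ln(1 − 0.98) = −0.2024·ln(0.02) = 0.7918 s.

0.79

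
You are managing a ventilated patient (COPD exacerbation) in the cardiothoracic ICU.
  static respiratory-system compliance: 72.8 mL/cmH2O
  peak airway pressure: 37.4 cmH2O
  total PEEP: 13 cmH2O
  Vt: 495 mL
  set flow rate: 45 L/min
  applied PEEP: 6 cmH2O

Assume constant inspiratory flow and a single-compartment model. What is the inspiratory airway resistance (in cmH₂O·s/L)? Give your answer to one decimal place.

23.5

Flow: 45 L/min ÷ 60 = 0.75 L/s.
Total PEEP = 13 cmH2O (set 6 + intrinsic 7); this is the baseline alveolar pressure.
Equation of motion (constant flow): PIP = Vt/C + R·V̇ + PEEP.
R·V̇ = PIP − Vt/C − PEEP = 37.4 − 495/72.8 − 13 = 37.4 − 6.799 − 13 = 17.601 cmH2O.
R = 17.601 / 0.75 = 23.468 cmH2O·s/L.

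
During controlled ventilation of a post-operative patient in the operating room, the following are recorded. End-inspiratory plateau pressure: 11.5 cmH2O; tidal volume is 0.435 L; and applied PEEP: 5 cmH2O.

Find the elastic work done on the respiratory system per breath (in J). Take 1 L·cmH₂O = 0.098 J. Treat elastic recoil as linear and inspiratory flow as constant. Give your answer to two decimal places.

Elastic work ≈ ½ × (Pplat − PEEP) × Vt = 0.5 × (11.5 − 5) × 0.435 L = 0.5 × 6.5 × 0.435 = 1.414 L·cmH2O.
× 0.098 J/(L·cmH2O) → 0.1386 J.

0.14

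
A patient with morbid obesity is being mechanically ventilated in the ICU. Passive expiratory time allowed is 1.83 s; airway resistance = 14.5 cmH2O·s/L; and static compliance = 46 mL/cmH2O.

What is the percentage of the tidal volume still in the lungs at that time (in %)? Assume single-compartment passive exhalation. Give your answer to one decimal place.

6.4

τ = R × C = 14.5 × 46 mL/cmH2O = 14.5 × 0.046 L/cmH2O = 0.667 s.
Passive exhalation: V(t)/V₀ = e^(−t/τ) = e^(−1.83/0.667) = 0.06434.
Fraction remaining = 0.06434 → 6.434%.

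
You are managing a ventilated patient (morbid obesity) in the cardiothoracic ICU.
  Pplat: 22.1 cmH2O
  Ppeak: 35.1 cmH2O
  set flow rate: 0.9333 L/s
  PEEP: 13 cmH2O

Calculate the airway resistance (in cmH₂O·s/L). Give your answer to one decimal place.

Raw = (PIP − Pplat) / flow = (35.1 − 22.1) / 0.9333 = 13.0 / 0.9333 = 13.929 cmH2O·s/L.

13.9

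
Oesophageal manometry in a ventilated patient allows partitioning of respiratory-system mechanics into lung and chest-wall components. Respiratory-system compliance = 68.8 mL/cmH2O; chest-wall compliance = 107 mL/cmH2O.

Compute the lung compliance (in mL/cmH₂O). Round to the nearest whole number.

1/CL = 1/Crs − 1/Ccw.
1/CL = 1/68.8 − 1/107 = 0.005189.
CL = 192.72 mL/cmH2O.

193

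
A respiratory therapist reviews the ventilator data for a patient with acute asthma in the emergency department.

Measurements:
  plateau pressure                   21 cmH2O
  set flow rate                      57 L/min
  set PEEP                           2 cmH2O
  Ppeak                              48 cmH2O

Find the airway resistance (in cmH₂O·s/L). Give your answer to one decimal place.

Flow: 57 L/min ÷ 60 = 0.95 L/s.
Raw = (PIP − Pplat) / flow = (48 − 21) / 0.95 = 27.0 / 0.95 = 28.421 cmH2O·s/L.

28.4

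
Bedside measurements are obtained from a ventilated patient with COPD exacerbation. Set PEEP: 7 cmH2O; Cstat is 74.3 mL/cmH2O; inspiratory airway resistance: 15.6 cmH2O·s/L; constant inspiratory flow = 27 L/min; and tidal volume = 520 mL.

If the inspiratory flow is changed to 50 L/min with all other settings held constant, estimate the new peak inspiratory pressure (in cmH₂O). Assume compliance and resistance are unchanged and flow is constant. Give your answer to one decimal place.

Flow: 27 L/min ÷ 60 = 0.45 L/s.
New flow: 50 L/min ÷ 60 = 0.8333 L/s.
PIP = Vt/C + R·V̇ + PEEP (constant-flow equation of motion).
Only the resistive term changes: ΔPIP = R × ΔV̇ = 15.6 × (0.8333 − 0.45) = 15.6 × 0.3833 = 5.979 cmH2O.
Original PIP = 520/74.3 + 15.6×0.45 + 7 = 21.019 cmH2O; new PIP = 21.019 + (5.979) = 26.998 cmH2O.

27.0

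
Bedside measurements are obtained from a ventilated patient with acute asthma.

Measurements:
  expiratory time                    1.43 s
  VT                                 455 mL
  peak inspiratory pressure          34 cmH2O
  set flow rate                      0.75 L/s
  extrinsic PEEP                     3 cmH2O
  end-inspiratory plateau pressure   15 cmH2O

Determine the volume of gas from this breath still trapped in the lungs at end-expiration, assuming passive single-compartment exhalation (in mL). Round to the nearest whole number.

103

R = (PIP − Pplat)/V̇ = (34 − 15) / 0.75 = 19.0/0.75 = 25.333 cmH2O·s/L.
C = Vt/(Pplat − PEEP) = 455.0 / (15 − 3) = 455.0/12.0 = 37.917 mL/cmH2O.
τ = R × C = 25.333 × 0.03792 L/cmH2O = 0.9606 s.
Fraction remaining = e^(−Te/τ) = e^(−1.43/0.9606) = 0.2257.
Trapped volume = 455.0 × 0.2257 = 102.69 mL.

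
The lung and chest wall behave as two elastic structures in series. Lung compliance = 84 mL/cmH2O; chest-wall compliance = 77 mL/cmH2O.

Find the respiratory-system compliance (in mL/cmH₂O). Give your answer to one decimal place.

40.2

Lung and chest wall are elastances in series: 1/Crs = 1/CL + 1/Ccw.
1/Crs = 1/84 + 1/77 = 0.02489.
Crs = 40.177 mL/cmH2O.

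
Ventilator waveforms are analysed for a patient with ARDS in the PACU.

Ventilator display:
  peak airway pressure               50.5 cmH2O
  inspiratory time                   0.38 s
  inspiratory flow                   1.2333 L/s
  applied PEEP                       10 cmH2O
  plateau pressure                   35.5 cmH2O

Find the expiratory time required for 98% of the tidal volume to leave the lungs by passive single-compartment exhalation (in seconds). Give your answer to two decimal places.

Vt = flow × Ti = 1.2333 L/s × 0.38 s × 1000 mL/L = 468.65 mL.
R = (PIP − Pplat)/V̇ = (50.5 − 35.5) / 1.2333 = 15.0/1.2333 = 12.162 cmH2O·s/L.
C = Vt/(Pplat − PEEP) = 468.65 / (35.5 − 10) = 468.65/25.5 = 18.378 mL/cmH2O.
τ = R × C = 12.162 × 0.01838 L/cmH2O = 0.2235 s.
t = −τ·ln(1 − 0.98) = −0.2235·ln(0.02) = 0.8743 s.

0.87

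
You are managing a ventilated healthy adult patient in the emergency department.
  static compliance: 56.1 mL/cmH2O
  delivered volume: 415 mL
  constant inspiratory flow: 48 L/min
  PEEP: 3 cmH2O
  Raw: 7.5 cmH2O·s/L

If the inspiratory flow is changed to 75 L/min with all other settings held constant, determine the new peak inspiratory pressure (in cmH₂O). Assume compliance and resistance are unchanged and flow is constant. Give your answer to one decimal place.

Flow: 48 L/min ÷ 60 = 0.8 L/s.
New flow: 75 L/min ÷ 60 = 1.25 L/s.
PIP = Vt/C + R·V̇ + PEEP (constant-flow equation of motion).
Only the resistive term changes: ΔPIP = R × ΔV̇ = 7.5 × (1.25 − 0.8) = 7.5 × 0.45 = 3.375 cmH2O.
Original PIP = 415/56.1 + 7.5×0.8 + 3 = 16.398 cmH2O; new PIP = 16.398 + (3.375) = 19.773 cmH2O.

19.8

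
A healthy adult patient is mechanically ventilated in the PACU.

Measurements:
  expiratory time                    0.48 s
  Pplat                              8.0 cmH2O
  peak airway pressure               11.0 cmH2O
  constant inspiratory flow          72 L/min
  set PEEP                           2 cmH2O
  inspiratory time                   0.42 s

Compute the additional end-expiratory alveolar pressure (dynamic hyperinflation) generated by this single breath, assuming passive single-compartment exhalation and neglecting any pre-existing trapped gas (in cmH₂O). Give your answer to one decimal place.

0.6

Flow: 72 L/min ÷ 60 = 1.2 L/s.
Vt = flow × Ti = 1.2 L/s × 0.42 s × 1000 mL/L = 504.0 mL.
R = (PIP − Pplat)/V̇ = (11.0 − 8.0) / 1.2 = 3.0/1.2 = 2.5 cmH2O·s/L.
C = Vt/(Pplat − PEEP) = 504.0 / (8.0 − 2) = 504.0/6.0 = 84.0 mL/cmH2O.
τ = R × C = 2.5 × 0.084 L/cmH2O = 0.21 s.
Fraction remaining = e^(−Te/τ) = e^(−0.48/0.21) = 0.1017; trapped volume = 504.0 × 0.1017 = 51.257 mL.
Additional alveolar pressure from trapping ≈ V_trapped / C = 51.257 / 84.0 = 0.6102 cmH2O.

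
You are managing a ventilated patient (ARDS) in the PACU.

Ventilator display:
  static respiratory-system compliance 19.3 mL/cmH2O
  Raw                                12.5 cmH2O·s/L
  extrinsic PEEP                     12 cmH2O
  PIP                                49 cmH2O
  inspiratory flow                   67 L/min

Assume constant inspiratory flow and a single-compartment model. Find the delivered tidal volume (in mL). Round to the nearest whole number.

Flow: 67 L/min ÷ 60 = 1.1167 L/s.
Equation of motion (constant flow): PIP = Vt/C + R·V̇ + PEEP.
Vt/C = PIP − R·V̇ − PEEP = 49 − 13.959 − 12 = 23.041 cmH2O.
Vt = C × 23.041 = 19.3 × 23.041 = 444.69 mL.

445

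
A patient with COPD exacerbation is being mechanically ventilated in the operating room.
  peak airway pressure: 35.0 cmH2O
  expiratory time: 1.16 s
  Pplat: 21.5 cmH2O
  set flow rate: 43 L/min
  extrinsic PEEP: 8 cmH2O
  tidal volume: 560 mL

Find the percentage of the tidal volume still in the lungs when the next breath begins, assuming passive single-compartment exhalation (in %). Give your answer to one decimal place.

Flow: 43 L/min ÷ 60 = 0.7167 L/s.
R = (PIP − Pplat)/V̇ = (35.0 − 21.5) / 0.7167 = 13.5/0.7167 = 18.836 cmH2O·s/L.
C = Vt/(Pplat − PEEP) = 560.0 / (21.5 − 8) = 560.0/13.5 = 41.481 mL/cmH2O.
τ = R × C = 18.836 × 0.04148 L/cmH2O = 0.7813 s.
Fraction remaining at end-expiration = e^(−Te/τ) = e^(−1.16/0.7813) = 0.2266 → 22.66%.

22.7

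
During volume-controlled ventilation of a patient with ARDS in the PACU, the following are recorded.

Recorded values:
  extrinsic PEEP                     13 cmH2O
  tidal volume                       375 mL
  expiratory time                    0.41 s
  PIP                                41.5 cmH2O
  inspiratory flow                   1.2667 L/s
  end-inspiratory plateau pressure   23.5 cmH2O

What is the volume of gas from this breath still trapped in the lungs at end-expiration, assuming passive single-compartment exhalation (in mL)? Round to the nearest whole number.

R = (PIP − Pplat)/V̇ = (41.5 − 23.5) / 1.2667 = 18.0/1.2667 = 14.21 cmH2O·s/L.
C = Vt/(Pplat − PEEP) = 375.0 / (23.5 − 13) = 375.0/10.5 = 35.714 mL/cmH2O.
τ = R × C = 14.21 × 0.03571 L/cmH2O = 0.5074 s.
Fraction remaining = e^(−Te/τ) = e^(−0.41/0.5074) = 0.4457.
Trapped volume = 375.0 × 0.4457 = 167.14 mL.

167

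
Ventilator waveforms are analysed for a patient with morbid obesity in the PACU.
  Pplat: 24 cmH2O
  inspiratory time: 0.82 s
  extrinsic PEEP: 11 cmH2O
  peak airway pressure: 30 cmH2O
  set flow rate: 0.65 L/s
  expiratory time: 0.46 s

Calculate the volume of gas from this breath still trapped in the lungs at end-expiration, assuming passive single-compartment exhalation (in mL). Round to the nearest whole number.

158

Vt = flow × Ti = 0.65 L/s × 0.82 s × 1000 mL/L = 533.0 mL.
R = (PIP − Pplat)/V̇ = (30 − 24) / 0.65 = 6.0/0.65 = 9.231 cmH2O·s/L.
C = Vt/(Pplat − PEEP) = 533.0 / (24 − 11) = 533.0/13.0 = 41.0 mL/cmH2O.
τ = R × C = 9.231 × 0.041 L/cmH2O = 0.3785 s.
Fraction remaining = e^(−Te/τ) = e^(−0.46/0.3785) = 0.2966.
Trapped volume = 533.0 × 0.2966 = 158.09 mL.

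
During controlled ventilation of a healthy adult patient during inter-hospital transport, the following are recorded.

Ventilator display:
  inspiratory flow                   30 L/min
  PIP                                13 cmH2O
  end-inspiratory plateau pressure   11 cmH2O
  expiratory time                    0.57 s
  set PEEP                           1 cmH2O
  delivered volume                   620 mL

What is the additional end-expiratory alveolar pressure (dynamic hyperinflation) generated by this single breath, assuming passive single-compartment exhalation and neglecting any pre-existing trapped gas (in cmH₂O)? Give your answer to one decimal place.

Flow: 30 L/min ÷ 60 = 0.5 L/s.
R = (PIP − Pplat)/V̇ = (13 − 11) / 0.5 = 2.0/0.5 = 4.0 cmH2O·s/L.
C = Vt/(Pplat − PEEP) = 620.0 / (11 − 1) = 620.0/10.0 = 62.0 mL/cmH2O.
τ = R × C = 4.0 × 0.062 L/cmH2O = 0.248 s.
Fraction remaining = e^(−Te/τ) = e^(−0.57/0.248) = 0.1004; trapped volume = 620.0 × 0.1004 = 62.248 mL.
Additional alveolar pressure from trapping ≈ V_trapped / C = 62.248 / 62.0 = 1.004 cmH2O.

1.0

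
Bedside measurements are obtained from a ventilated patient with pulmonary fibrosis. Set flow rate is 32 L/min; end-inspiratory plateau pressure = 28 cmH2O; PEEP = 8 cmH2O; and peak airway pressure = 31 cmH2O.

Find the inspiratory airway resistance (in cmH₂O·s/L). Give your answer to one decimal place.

Flow: 32 L/min ÷ 60 = 0.5333 L/s.
Raw = (PIP − Pplat) / flow = (31 − 28) / 0.5333 = 3.0 / 0.5333 = 5.625 cmH2O·s/L.

5.6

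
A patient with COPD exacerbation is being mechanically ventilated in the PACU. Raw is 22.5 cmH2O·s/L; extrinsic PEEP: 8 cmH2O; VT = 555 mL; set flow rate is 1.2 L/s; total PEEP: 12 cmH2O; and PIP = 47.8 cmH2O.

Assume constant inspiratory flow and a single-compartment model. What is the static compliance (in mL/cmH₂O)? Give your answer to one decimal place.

63.1

Total PEEP = 12 cmH2O (set 8 + intrinsic 4); this is the baseline alveolar pressure.
Equation of motion (constant flow): PIP = Vt/C + R·V̇ + PEEP.
Vt/C = PIP − R·V̇ − PEEP = 47.8 − 22.5×1.2 − 12 = 47.8 − 27.0 − 12 = 8.8 cmH2O.
C = Vt / 8.8 = 555 / 8.8 = 63.068 mL/cmH2O.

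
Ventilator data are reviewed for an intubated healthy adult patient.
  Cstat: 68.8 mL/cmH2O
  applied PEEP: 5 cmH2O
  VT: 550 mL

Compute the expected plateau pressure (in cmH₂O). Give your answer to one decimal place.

13.0

Pplat = PEEP + Vt / Cstat = 5 + 550 / 68.8 = 5 + 7.994 = 12.994 cmH2O.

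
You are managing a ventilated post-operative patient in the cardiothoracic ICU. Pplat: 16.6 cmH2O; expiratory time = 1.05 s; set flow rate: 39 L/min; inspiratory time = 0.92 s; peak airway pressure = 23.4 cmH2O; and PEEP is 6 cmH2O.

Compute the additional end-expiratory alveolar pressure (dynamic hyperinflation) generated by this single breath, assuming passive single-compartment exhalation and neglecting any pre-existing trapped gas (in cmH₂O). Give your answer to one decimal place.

1.8

Flow: 39 L/min ÷ 60 = 0.65 L/s.
Vt = flow × Ti = 0.65 L/s × 0.92 s × 1000 mL/L = 598.0 mL.
R = (PIP − Pplat)/V̇ = (23.4 − 16.6) / 0.65 = 6.8/0.65 = 10.462 cmH2O·s/L.
C = Vt/(Pplat − PEEP) = 598.0 / (16.6 − 6) = 598.0/10.6 = 56.415 mL/cmH2O.
τ = R × C = 10.462 × 0.05642 L/cmH2O = 0.5903 s.
Fraction remaining = e^(−Te/τ) = e^(−1.05/0.5903) = 0.1688; trapped volume = 598.0 × 0.1688 = 100.94 mL.
Additional alveolar pressure from trapping ≈ V_trapped / C = 100.94 / 56.415 = 1.789 cmH2O.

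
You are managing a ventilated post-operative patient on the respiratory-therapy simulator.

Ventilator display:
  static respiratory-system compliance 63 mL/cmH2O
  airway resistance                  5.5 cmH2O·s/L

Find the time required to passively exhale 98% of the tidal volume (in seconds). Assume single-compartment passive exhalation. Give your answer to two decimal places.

1.36

τ = R × C = 5.5 × 63 mL/cmH2O = 5.5 × 0.063 L/cmH2O = 0.3465 s.
Exhaled fraction f = 1 − e^(−t/τ) → t = −τ·ln(1 − f) = −0.3465·ln(0.02) = 1.356 s.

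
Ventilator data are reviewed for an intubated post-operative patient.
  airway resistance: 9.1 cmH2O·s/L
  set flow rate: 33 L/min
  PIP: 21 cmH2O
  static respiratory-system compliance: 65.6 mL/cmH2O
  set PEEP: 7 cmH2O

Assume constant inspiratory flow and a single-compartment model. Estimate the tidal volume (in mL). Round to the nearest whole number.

590

Flow: 33 L/min ÷ 60 = 0.55 L/s.
Equation of motion (constant flow): PIP = Vt/C + R·V̇ + PEEP.
Vt/C = PIP − R·V̇ − PEEP = 21 − 5.005 − 7 = 8.995 cmH2O.
Vt = C × 8.995 = 65.6 × 8.995 = 590.07 mL.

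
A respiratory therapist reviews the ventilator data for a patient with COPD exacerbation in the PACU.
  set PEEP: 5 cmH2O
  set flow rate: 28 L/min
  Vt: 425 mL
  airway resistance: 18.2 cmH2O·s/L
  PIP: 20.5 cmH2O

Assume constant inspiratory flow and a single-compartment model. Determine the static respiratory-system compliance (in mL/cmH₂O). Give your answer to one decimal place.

Flow: 28 L/min ÷ 60 = 0.4667 L/s.
Equation of motion (constant flow): PIP = Vt/C + R·V̇ + PEEP.
Vt/C = PIP − R·V̇ − PEEP = 20.5 − 18.2×0.4667 − 5 = 20.5 − 8.494 − 5 = 7.006 cmH2O.
C = Vt / 7.006 = 425 / 7.006 = 60.662 mL/cmH2O.

60.7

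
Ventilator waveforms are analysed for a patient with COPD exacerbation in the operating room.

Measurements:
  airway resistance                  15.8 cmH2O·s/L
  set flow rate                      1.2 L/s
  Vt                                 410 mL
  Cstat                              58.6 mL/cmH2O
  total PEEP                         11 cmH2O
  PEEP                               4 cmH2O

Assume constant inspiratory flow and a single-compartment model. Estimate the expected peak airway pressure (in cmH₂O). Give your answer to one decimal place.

37.0

Total PEEP = 11 cmH2O (set 4 + intrinsic 7); this is the baseline alveolar pressure.
Equation of motion (constant flow): PIP = Vt/C + R·V̇ + PEEP.
PIP = 410/58.6 + 15.8×1.2 + 11 = 6.997 + 18.96 + 11 = 36.957 cmH2O.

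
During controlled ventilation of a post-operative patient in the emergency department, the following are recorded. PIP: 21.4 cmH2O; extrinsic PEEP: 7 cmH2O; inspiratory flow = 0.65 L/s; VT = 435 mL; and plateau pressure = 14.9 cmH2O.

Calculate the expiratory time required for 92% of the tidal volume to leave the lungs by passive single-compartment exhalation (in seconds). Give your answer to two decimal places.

1.39

R = (PIP − Pplat)/V̇ = (21.4 − 14.9) / 0.65 = 6.5/0.65 = 10.0 cmH2O·s/L.
C = Vt/(Pplat − PEEP) = 435.0 / (14.9 − 7) = 435.0/7.9 = 55.063 mL/cmH2O.
τ = R × C = 10.0 × 0.05506 L/cmH2O = 0.5506 s.
t = −τ·ln(1 − 0.92) = −0.5506·ln(0.08) = 1.391 s.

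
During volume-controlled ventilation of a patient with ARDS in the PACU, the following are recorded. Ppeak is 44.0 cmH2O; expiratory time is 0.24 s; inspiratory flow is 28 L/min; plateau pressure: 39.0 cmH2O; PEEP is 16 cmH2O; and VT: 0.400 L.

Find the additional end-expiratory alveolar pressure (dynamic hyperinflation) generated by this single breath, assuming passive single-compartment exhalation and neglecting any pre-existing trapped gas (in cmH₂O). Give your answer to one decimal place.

Flow: 28 L/min ÷ 60 = 0.4667 L/s.
R = (PIP − Pplat)/V̇ = (44.0 − 39.0) / 0.4667 = 5.0/0.4667 = 10.714 cmH2O·s/L.
C = Vt/(Pplat − PEEP) = 400.0 / (39.0 − 16) = 400.0/23.0 = 17.391 mL/cmH2O.
τ = R × C = 10.714 × 0.01739 L/cmH2O = 0.1863 s.
Fraction remaining = e^(−Te/τ) = e^(−0.24/0.1863) = 0.2758; trapped volume = 400.0 × 0.2758 = 110.32 mL.
Additional alveolar pressure from trapping ≈ V_trapped / C = 110.32 / 17.391 = 6.344 cmH2O.

6.3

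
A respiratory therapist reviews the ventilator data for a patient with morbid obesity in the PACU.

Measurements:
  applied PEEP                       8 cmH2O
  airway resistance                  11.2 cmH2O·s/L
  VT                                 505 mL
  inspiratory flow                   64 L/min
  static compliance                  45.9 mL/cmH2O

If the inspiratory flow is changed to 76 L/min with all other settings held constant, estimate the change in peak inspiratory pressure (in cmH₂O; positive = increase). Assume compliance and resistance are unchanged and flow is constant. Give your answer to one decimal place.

2.2

Flow: 64 L/min ÷ 60 = 1.0667 L/s.
New flow: 76 L/min ÷ 60 = 1.2667 L/s.
PIP = Vt/C + R·V̇ + PEEP (constant-flow equation of motion).
Only the resistive term changes: ΔPIP = R × ΔV̇ = 11.2 × (1.2667 − 1.0667) = 11.2 × 0.2 = 2.24 cmH2O.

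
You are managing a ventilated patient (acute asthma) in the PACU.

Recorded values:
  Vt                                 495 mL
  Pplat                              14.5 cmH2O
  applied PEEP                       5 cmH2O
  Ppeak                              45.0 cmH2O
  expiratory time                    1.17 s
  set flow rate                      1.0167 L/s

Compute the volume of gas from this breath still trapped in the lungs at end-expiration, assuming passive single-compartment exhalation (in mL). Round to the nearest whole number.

R = (PIP − Pplat)/V̇ = (45.0 − 14.5) / 1.0167 = 30.5/1.0167 = 29.999 cmH2O·s/L.
C = Vt/(Pplat − PEEP) = 495.0 / (14.5 − 5) = 495.0/9.5 = 52.105 mL/cmH2O.
τ = R × C = 29.999 × 0.05211 L/cmH2O = 1.563 s.
Fraction remaining = e^(−Te/τ) = e^(−1.17/1.563) = 0.473.
Trapped volume = 495.0 × 0.473 = 234.14 mL.

234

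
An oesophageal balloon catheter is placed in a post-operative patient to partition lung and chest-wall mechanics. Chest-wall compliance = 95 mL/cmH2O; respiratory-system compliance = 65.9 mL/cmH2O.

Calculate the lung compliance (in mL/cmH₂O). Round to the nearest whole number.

1/CL = 1/Crs − 1/Ccw.
1/CL = 1/65.9 − 1/95 = 0.004648.
CL = 215.15 mL/cmH2O.

215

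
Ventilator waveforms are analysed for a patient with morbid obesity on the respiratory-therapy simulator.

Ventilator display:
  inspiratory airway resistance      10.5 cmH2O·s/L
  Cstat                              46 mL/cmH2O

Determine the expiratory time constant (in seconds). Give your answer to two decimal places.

0.48

τ = R × C = 10.5 × 46 mL/cmH2O = 10.5 × 0.046 L/cmH2O = 0.483 s.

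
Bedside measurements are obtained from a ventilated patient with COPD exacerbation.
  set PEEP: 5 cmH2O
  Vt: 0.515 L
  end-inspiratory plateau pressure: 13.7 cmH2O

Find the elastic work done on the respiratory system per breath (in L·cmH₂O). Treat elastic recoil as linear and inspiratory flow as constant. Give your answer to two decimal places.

Elastic work ≈ ½ × (Pplat − PEEP) × Vt = 0.5 × (13.7 − 5) × 0.515 L = 0.5 × 8.7 × 0.515 = 2.24 L·cmH2O.

2.24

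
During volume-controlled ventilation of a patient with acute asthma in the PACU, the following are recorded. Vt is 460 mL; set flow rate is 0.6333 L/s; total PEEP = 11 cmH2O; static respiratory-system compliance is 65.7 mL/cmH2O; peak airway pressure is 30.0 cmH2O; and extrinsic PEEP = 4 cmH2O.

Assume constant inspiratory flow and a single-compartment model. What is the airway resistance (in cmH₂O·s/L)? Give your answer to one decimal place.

Total PEEP = 11 cmH2O (set 4 + intrinsic 7); this is the baseline alveolar pressure.
Equation of motion (constant flow): PIP = Vt/C + R·V̇ + PEEP.
R·V̇ = PIP − Vt/C − PEEP = 30.0 − 460/65.7 − 11 = 30.0 − 7.002 − 11 = 11.998 cmH2O.
R = 11.998 / 0.6333 = 18.945 cmH2O·s/L.

18.9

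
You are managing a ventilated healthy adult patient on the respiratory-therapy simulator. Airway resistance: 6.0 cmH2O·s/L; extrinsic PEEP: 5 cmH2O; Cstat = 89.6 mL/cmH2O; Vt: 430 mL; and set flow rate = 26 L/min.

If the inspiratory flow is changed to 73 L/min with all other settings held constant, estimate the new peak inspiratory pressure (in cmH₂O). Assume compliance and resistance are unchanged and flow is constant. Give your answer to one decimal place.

Flow: 26 L/min ÷ 60 = 0.4333 L/s.
New flow: 73 L/min ÷ 60 = 1.2167 L/s.
PIP = Vt/C + R·V̇ + PEEP (constant-flow equation of motion).
Only the resistive term changes: ΔPIP = R × ΔV̇ = 6.0 × (1.2167 − 0.4333) = 6.0 × 0.7834 = 4.7 cmH2O.
Original PIP = 430/89.6 + 6.0×0.4333 + 5 = 12.399 cmH2O; new PIP = 12.399 + (4.7) = 17.099 cmH2O.

17.1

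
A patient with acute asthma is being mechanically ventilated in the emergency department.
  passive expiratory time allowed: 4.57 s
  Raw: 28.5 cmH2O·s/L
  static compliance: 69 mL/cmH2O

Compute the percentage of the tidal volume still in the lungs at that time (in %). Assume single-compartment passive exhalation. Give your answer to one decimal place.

τ = R × C = 28.5 × 69 mL/cmH2O = 28.5 × 0.069 L/cmH2O = 1.967 s.
Passive exhalation: V(t)/V₀ = e^(−t/τ) = e^(−4.57/1.967) = 0.09795.
Fraction remaining = 0.09795 → 9.795%.

9.8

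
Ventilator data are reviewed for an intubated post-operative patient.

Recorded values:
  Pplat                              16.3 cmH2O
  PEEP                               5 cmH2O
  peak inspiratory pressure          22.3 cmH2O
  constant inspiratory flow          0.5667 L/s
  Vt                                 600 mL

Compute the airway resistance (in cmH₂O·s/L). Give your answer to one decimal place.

Raw = (PIP − Pplat) / flow = (22.3 − 16.3) / 0.5667 = 6.0 / 0.5667 = 10.588 cmH2O·s/L.

10.6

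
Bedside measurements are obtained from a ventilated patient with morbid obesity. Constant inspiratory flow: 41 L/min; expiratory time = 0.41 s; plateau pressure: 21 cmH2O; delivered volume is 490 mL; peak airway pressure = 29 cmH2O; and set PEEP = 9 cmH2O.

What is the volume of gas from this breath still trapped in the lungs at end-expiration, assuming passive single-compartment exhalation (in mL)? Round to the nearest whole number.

208

Flow: 41 L/min ÷ 60 = 0.6833 L/s.
R = (PIP − Pplat)/V̇ = (29 − 21) / 0.6833 = 8.0/0.6833 = 11.708 cmH2O·s/L.
C = Vt/(Pplat − PEEP) = 490.0 / (21 − 9) = 490.0/12.0 = 40.833 mL/cmH2O.
τ = R × C = 11.708 × 0.04083 L/cmH2O = 0.478 s.
Fraction remaining = e^(−Te/τ) = e^(−0.41/0.478) = 0.4241.
Trapped volume = 490.0 × 0.4241 = 207.81 mL.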